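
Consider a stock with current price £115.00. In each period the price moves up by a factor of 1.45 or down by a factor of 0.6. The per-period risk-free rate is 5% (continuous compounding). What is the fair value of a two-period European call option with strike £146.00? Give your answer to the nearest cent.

£24.43

Risk-neutral probability p = (e^0.05 − 0.6)/(1.45 − 0.6) = 0.4513/0.8500 = 0.5309
Terminal stock prices: S_uu = 241.8, S_ud = 100, S_dd = 41.4
Terminal payoffs (S − K): max(95.79, 0) = 95.79, max(-45.95, 0) = 0, max(-104.6, 0) = 0
Node u (S = 166.8): V_u = e^(−0.05)·[0.5309·95.7875 + 0.4691·0.0000] = 48.3741
Node d (S = 69): V_d = e^(−0.05)·[0.5309·0.0000 + 0.4691·0.0000] = 0.0000
Node 0 (S = 115): V_0 = e^(−0.05)·[0.5309·48.3741 + 0.4691·0.0000] = 24.4296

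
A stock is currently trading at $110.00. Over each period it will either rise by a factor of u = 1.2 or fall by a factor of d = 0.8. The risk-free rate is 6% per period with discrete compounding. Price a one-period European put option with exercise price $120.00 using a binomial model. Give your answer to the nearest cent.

Risk-neutral probability p = (1 + 0.06 − 0.8)/(1.2 − 0.8) = 0.2600/0.4000 = 0.6500
Terminal stock prices: S_u = 132, S_d = 88
Terminal payoffs (K − S): max(-12, 0) = 0, max(32, 0) = 32
Node 0 (S = 110): V_0 = 1/1.06·[0.6500·0.0000 + 0.3500·32.0000] = 10.5660

$10.57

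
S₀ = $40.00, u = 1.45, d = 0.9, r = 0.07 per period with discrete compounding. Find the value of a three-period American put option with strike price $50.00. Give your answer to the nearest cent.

$10.00

Risk-neutral probability p = (1 + 0.07 − 0.9)/(1.45 − 0.9) = 0.1700/0.5500 = 0.3091
Terminal stock prices: S_uuu = 121.9, S_uud = 75.69, S_udd = 46.98, S_ddd = 29.16
Terminal payoffs (K − S): max(-71.94, 0) = 0, max(-25.69, 0) = 0, max(3.02, 0) = 3.02, max(20.84, 0) = 20.84
Node uu (S = 84.1): continuation = 1/1.07·[0.3091·0.0000 + 0.6909·0.0000] = 0.0000; exercise value = 0.0000 ≤ continuation, so V_uu = 0.0000
Node ud (S = 52.2): continuation = 1/1.07·[0.3091·0.0000 + 0.6909·3.0200] = 1.9500; exercise value = 0.0000 ≤ continuation, so V_ud = 1.9500
Node dd (S = 32.4): continuation = 1/1.07·[0.3091·3.0200 + 0.6909·20.8400] = 14.3290; exercise value = 17.6000 > continuation, so V_dd = 17.6000 (exercise)
Node u (S = 58): continuation = 1/1.07·[0.3091·0.0000 + 0.6909·1.9500] = 1.2592; exercise value = 0.0000 ≤ continuation, so V_u = 1.2592
Node d (S = 36): continuation = 1/1.07·[0.3091·1.9500 + 0.6909·17.6000] = 11.9278; exercise value = 14.0000 > continuation, so V_d = 14.0000 (exercise)
Node 0 (S = 40): continuation = 1/1.07·[0.3091·1.2592 + 0.6909·14.0000] = 9.4037; exercise value = 10.0000 > continuation, so V_0 = 10.0000 (exercise)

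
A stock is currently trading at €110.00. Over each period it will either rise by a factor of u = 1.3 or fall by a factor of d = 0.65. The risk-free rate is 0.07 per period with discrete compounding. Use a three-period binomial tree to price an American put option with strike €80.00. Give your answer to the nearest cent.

Risk-neutral probability p = (1 + 0.07 − 0.65)/(1.3 − 0.65) = 0.4200/0.6500 = 0.6462
Terminal stock prices: S_uuu = 241.7, S_uud = 120.8, S_udd = 60.42, S_ddd = 30.21
Terminal payoffs (K − S): max(-161.7, 0) = 0, max(-40.84, 0) = 0, max(19.58, 0) = 19.58, max(49.79, 0) = 49.79
Node uu (S = 185.9): continuation = 1/1.07·[0.6462·0.0000 + 0.3538·0.0000] = 0.0000; exercise value = 0.0000 ≤ continuation, so V_uu = 0.0000
Node ud (S = 92.95): continuation = 1/1.07·[0.6462·0.0000 + 0.3538·19.5825] = 6.4759; exercise value = 0.0000 ≤ continuation, so V_ud = 6.4759
Node dd (S = 46.48): continuation = 1/1.07·[0.6462·19.5825 + 0.3538·49.7912] = 28.2914; exercise value = 33.5250 > continuation, so V_dd = 33.5250 (exercise)
Node u (S = 143): continuation = 1/1.07·[0.6462·0.0000 + 0.3538·6.4759] = 2.1416; exercise value = 0.0000 ≤ continuation, so V_u = 2.1416
Node d (S = 71.5): continuation = 1/1.07·[0.6462·6.4759 + 0.3538·33.5250] = 14.9973; exercise value = 8.5000 ≤ continuation, so V_d = 14.9973
Node 0 (S = 110): continuation = 1/1.07·[0.6462·2.1416 + 0.3538·14.9973] = 6.2528; exercise value = 0.0000 ≤ continuation, so V_0 = 6.2528

€6.25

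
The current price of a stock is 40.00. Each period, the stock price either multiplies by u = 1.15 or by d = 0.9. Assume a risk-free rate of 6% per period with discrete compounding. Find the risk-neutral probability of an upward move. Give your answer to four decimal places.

p = 0.6400

Risk-neutral probability p = (1 + 0.06 − 0.9)/(1.15 − 0.9) = 0.1600/0.2500 = 0.6400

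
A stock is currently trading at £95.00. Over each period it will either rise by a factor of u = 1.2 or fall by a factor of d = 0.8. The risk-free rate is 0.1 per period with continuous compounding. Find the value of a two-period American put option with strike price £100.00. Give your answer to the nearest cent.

£6.45

Risk-neutral probability p = (e^0.1 − 0.8)/(1.2 − 0.8) = 0.3052/0.4000 = 0.7629
Terminal stock prices: S_uu = 136.8, S_ud = 91.2, S_dd = 60.8
Terminal payoffs (K − S): max(-36.8, 0) = 0, max(8.8, 0) = 8.8, max(39.2, 0) = 39.2
Node u (S = 114): continuation = e^(−0.1)·[0.7629·0.0000 + 0.2371·8.8000] = 1.8877; exercise value = 0.0000 ≤ continuation, so V_u = 1.8877
Node d (S = 76): continuation = e^(−0.1)·[0.7629·8.8000 + 0.2371·39.2000] = 14.4837; exercise value = 24.0000 > continuation, so V_d = 24.0000 (exercise)
Node 0 (S = 95): continuation = e^(−0.1)·[0.7629·1.8877 + 0.2371·24.0000] = 6.4514; exercise value = 5.0000 ≤ continuation, so V_0 = 6.4514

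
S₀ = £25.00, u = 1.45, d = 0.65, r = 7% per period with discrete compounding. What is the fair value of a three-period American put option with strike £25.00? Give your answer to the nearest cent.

£4.82

Risk-neutral probability p = (1 + 0.07 − 0.65)/(1.45 − 0.65) = 0.4200/0.8000 = 0.5250
Terminal stock prices: S_uuu = 76.22, S_uud = 34.17, S_udd = 15.32, S_ddd = 6.866
Terminal payoffs (K − S): max(-51.22, 0) = 0, max(-9.166, 0) = 0, max(9.684, 0) = 9.684, max(18.13, 0) = 18.13
Node uu (S = 52.56): continuation = 1/1.07·[0.5250·0.0000 + 0.4750·0.0000] = 0.0000; exercise value = 0.0000 ≤ continuation, so V_uu = 0.0000
Node ud (S = 23.56): continuation = 1/1.07·[0.5250·0.0000 + 0.4750·9.6844] = 4.2991; exercise value = 1.4375 ≤ continuation, so V_ud = 4.2991
Node dd (S = 10.56): continuation = 1/1.07·[0.5250·9.6844 + 0.4750·18.1344] = 12.8020; exercise value = 14.4375 > continuation, so V_dd = 14.4375 (exercise)
Node u (S = 36.25): continuation = 1/1.07·[0.5250·0.0000 + 0.4750·4.2991] = 1.9085; exercise value = 0.0000 ≤ continuation, so V_u = 1.9085
Node d (S = 16.25): continuation = 1/1.07·[0.5250·4.2991 + 0.4750·14.4375] = 8.5186; exercise value = 8.7500 > continuation, so V_d = 8.7500 (exercise)
Node 0 (S = 25): continuation = 1/1.07·[0.5250·1.9085 + 0.4750·8.7500] = 4.8208; exercise value = 0.0000 ≤ continuation, so V_0 = 4.8208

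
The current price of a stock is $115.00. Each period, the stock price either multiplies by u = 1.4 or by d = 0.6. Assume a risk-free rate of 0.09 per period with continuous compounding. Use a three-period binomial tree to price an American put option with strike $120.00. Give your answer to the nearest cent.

$22.43

Risk-neutral probability p = (e^0.09 − 0.6)/(1.4 − 0.6) = 0.4942/0.8000 = 0.6177
Terminal stock prices: S_uuu = 315.6, S_uud = 135.2, S_udd = 57.96, S_ddd = 24.84
Terminal payoffs (K − S): max(-195.6, 0) = 0, max(-15.24, 0) = 0, max(62.04, 0) = 62.04, max(95.16, 0) = 95.16
Node uu (S = 225.4): continuation = e^(−0.09)·[0.6177·0.0000 + 0.3823·0.0000] = 0.0000; exercise value = 0.0000 ≤ continuation, so V_uu = 0.0000
Node ud (S = 96.6): continuation = e^(−0.09)·[0.6177·0.0000 + 0.3823·62.0400] = 21.6755; exercise value = 23.4000 > continuation, so V_ud = 23.4000 (exercise)
Node dd (S = 41.4): continuation = e^(−0.09)·[0.6177·62.0400 + 0.3823·95.1600] = 68.2717; exercise value = 78.6000 > continuation, so V_dd = 78.6000 (exercise)
Node u (S = 161): continuation = e^(−0.09)·[0.6177·0.0000 + 0.3823·23.4000] = 8.1755; exercise value = 0.0000 ≤ continuation, so V_u = 8.1755
Node d (S = 69): continuation = e^(−0.09)·[0.6177·23.4000 + 0.3823·78.6000] = 40.6717; exercise value = 51.0000 > continuation, so V_d = 51.0000 (exercise)
Node 0 (S = 115): continuation = e^(−0.09)·[0.6177·8.1755 + 0.3823·51.0000] = 22.4338; exercise value = 5.0000 ≤ continuation, so V_0 = 22.4338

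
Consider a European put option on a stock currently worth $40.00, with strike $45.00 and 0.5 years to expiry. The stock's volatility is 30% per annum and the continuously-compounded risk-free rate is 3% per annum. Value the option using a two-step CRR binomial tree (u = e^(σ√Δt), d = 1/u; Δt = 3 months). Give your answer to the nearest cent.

$6.44

CRR parameters: u = e^(σ√Δt) = e^(0.3·√0.25) = 1.1618, d = 1/u = 0.8607
Per-period rate: rΔt = 0.03·0.25 = 0.0075, so R = e^0.0075 = 1.0075
Risk-neutral probability p = (e^0.0075 − 0.8607)/(1.1618 − 0.8607) = 0.1468/0.3011 = 0.4876
Terminal stock prices: S_uu = 53.99, S_ud = 40, S_dd = 29.63
Terminal payoffs (K − S): max(-8.994, 0) = 0, max(5, 0) = 5, max(15.37, 0) = 15.37
Node u (S = 46.47): V_u = e^(−0.0075)·[0.4876·0.0000 + 0.5124·5.0000] = 2.5430
Node d (S = 34.43): V_d = e^(−0.0075)·[0.4876·5.0000 + 0.5124·15.3673] = 10.2354
Node 0 (S = 40): V_0 = e^(−0.0075)·[0.4876·2.5430 + 0.5124·10.2354] = 6.4364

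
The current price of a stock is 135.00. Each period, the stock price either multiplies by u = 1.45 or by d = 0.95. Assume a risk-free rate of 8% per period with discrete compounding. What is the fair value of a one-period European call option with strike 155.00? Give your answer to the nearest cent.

9.81

Risk-neutral probability p = (1 + 0.08 − 0.95)/(1.45 − 0.95) = 0.1300/0.5000 = 0.2600
Terminal stock prices: S_u = 195.8, S_d = 128.2
Terminal payoffs (S − K): max(40.75, 0) = 40.75, max(-26.75, 0) = 0
Node 0 (S = 135): V_0 = 1/1.08·[0.2600·40.7500 + 0.7400·0.0000] = 9.8102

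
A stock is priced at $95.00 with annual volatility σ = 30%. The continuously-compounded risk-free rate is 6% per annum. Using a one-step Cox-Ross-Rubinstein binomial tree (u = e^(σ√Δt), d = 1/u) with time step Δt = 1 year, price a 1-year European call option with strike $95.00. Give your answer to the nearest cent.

CRR parameters: u = e^(σ√Δt) = e^(0.3·√1) = 1.3499, d = 1/u = 0.7408
Per-period rate: rΔt = 0.06·1 = 0.06, so R = e^0.06 = 1.0618
Risk-neutral probability p = (e^0.06 − 0.7408)/(1.3499 − 0.7408) = 0.3210/0.6090 = 0.5271
Terminal stock prices: S_u = 128.2, S_d = 70.38
Terminal payoffs (S − K): max(33.24, 0) = 33.24, max(-24.62, 0) = 0
Node 0 (S = 95): V_0 = e^(−0.06)·[0.5271·33.2366 + 0.4729·0.0000] = 16.4984

$16.50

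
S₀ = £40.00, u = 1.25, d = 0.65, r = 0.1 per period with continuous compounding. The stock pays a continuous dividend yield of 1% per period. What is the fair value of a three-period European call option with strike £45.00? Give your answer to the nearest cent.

£9.96

Per-period risk-free factor R = e^0.1 = 1.1052; dividend-adjusted growth = e^(0.1−0.01) = 1.0942.
Risk-neutral probability p = (1.0942 − 0.65)/(1.25 − 0.65) = 0.4442/0.6000 = 0.7403
Terminal stock prices: S_uuu = 78.12, S_uud = 40.62, S_udd = 21.13, S_ddd = 10.98
Terminal payoffs (S − K): max(33.12, 0) = 33.12, max(-4.375, 0) = 0, max(-23.87, 0) = 0, max(-34.02, 0) = 0
Node uu (S = 62.5): V_uu = e^(−0.1)·[0.7403·33.1250 + 0.2597·0.0000] = 22.1885
Node ud (S = 32.5): V_ud = e^(−0.1)·[0.7403·0.0000 + 0.2597·0.0000] = 0.0000
Node dd (S = 16.9): V_dd = e^(−0.1)·[0.7403·0.0000 + 0.2597·0.0000] = 0.0000
Node u (S = 50): V_u = e^(−0.1)·[0.7403·22.1885 + 0.2597·0.0000] = 14.8628
Node d (S = 26): V_d = e^(−0.1)·[0.7403·0.0000 + 0.2597·0.0000] = 0.0000
Node 0 (S = 40): V_0 = e^(−0.1)·[0.7403·14.8628 + 0.2597·0.0000] = 9.9558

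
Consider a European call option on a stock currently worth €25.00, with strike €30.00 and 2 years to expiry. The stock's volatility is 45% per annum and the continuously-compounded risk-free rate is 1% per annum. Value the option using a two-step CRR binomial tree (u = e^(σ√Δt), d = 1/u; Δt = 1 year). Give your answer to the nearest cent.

€4.94

CRR parameters: u = e^(σ√Δt) = e^(0.45·√1) = 1.5683, d = 1/u = 0.6376
Per-period rate: rΔt = 0.01·1 = 0.01, so R = e^0.01 = 1.0101
Risk-neutral probability p = (e^0.01 − 0.6376)/(1.5683 − 0.6376) = 0.3724/0.9307 = 0.4002
Terminal stock prices: S_uu = 61.49, S_ud = 25, S_dd = 10.16
Terminal payoffs (S − K): max(31.49, 0) = 31.49, max(-5, 0) = 0, max(-19.84, 0) = 0
Node u (S = 39.21): V_u = e^(−0.01)·[0.4002·31.4901 + 0.5998·0.0000] = 12.4757
Node d (S = 15.94): V_d = e^(−0.01)·[0.4002·0.0000 + 0.5998·0.0000] = 0.0000
Node 0 (S = 25): V_0 = e^(−0.01)·[0.4002·12.4757 + 0.5998·0.0000] = 4.9426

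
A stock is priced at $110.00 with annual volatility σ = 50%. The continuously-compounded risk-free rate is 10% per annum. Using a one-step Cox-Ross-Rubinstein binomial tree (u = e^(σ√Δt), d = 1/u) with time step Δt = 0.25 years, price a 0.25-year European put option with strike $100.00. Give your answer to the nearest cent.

$7.16

CRR parameters: u = e^(σ√Δt) = e^(0.5·√0.25) = 1.2840, d = 1/u = 0.7788
Per-period rate: rΔt = 0.1·0.25 = 0.025, so R = e^0.025 = 1.0253
Risk-neutral probability p = (e^0.025 − 0.7788)/(1.2840 − 0.7788) = 0.2465/0.5052 = 0.4879
Terminal stock prices: S_u = 141.2, S_d = 85.67
Terminal payoffs (K − S): max(-41.24, 0) = 0, max(14.33, 0) = 14.33
Node 0 (S = 110): V_0 = e^(−0.025)·[0.4879·0.0000 + 0.5121·14.3319] = 7.1577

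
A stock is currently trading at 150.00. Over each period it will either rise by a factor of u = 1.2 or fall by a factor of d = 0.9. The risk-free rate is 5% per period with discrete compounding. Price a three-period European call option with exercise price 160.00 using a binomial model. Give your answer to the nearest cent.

Risk-neutral probability p = (1 + 0.05 − 0.9)/(1.2 − 0.9) = 0.1500/0.3000 = 0.5000
Terminal stock prices: S_uuu = 259.2, S_uud = 194.4, S_udd = 145.8, S_ddd = 109.4
Terminal payoffs (S − K): max(99.2, 0) = 99.2, max(34.4, 0) = 34.4, max(-14.2, 0) = 0, max(-50.65, 0) = 0
Node uu (S = 216): V_uu = 1/1.05·[0.5000·99.2000 + 0.5000·34.4000] = 63.6190
Node ud (S = 162): V_ud = 1/1.05·[0.5000·34.4000 + 0.5000·0.0000] = 16.3810
Node dd (S = 121.5): V_dd = 1/1.05·[0.5000·0.0000 + 0.5000·0.0000] = 0.0000
Node u (S = 180): V_u = 1/1.05·[0.5000·63.6190 + 0.5000·16.3810] = 38.0952
Node d (S = 135): V_d = 1/1.05·[0.5000·16.3810 + 0.5000·0.0000] = 7.8005
Node 0 (S = 150): V_0 = 1/1.05·[0.5000·38.0952 + 0.5000·7.8005] = 21.8551

21.86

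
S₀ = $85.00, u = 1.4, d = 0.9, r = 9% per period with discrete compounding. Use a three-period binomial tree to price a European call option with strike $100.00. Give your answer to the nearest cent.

$16.00

Risk-neutral probability p = (1 + 0.09 − 0.9)/(1.4 − 0.9) = 0.1900/0.5000 = 0.3800
Terminal stock prices: S_uuu = 233.2, S_uud = 149.9, S_udd = 96.39, S_ddd = 61.97
Terminal payoffs (S − K): max(133.2, 0) = 133.2, max(49.94, 0) = 49.94, max(-3.61, 0) = 0, max(-38.03, 0) = 0
Node uu (S = 166.6): V_uu = 1/1.09·[0.3800·133.2400 + 0.6200·49.9400] = 74.8569
Node ud (S = 107.1): V_ud = 1/1.09·[0.3800·49.9400 + 0.6200·0.0000] = 17.4103
Node dd (S = 68.85): V_dd = 1/1.09·[0.3800·0.0000 + 0.6200·0.0000] = 0.0000
Node u (S = 119): V_u = 1/1.09·[0.3800·74.8569 + 0.6200·17.4103] = 36.0000
Node d (S = 76.5): V_d = 1/1.09·[0.3800·17.4103 + 0.6200·0.0000] = 6.0696
Node 0 (S = 85): V_0 = 1/1.09·[0.3800·36.0000 + 0.6200·6.0696] = 16.0029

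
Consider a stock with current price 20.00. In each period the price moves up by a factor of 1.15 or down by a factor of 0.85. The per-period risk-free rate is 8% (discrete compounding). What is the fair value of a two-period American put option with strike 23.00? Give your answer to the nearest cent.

3.00

Risk-neutral probability p = (1 + 0.08 − 0.85)/(1.15 − 0.85) = 0.2300/0.3000 = 0.7667
Terminal stock prices: S_uu = 26.45, S_ud = 19.55, S_dd = 14.45
Terminal payoffs (K − S): max(-3.45, 0) = 0, max(3.45, 0) = 3.45, max(8.55, 0) = 8.55
Node u (S = 23): continuation = 1/1.08·[0.7667·0.0000 + 0.2333·3.4500] = 0.7454; exercise value = 0.0000 ≤ continuation, so V_u = 0.7454
Node d (S = 17): continuation = 1/1.08·[0.7667·3.4500 + 0.2333·8.5500] = 4.2963; exercise value = 6.0000 > continuation, so V_d = 6.0000 (exercise)
Node 0 (S = 20): continuation = 1/1.08·[0.7667·0.7454 + 0.2333·6.0000] = 1.8254; exercise value = 3.0000 > continuation, so V_0 = 3.0000 (exercise)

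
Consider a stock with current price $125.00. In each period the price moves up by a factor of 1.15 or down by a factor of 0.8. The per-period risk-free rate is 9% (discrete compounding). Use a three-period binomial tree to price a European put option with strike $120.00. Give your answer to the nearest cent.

Risk-neutral probability p = (1 + 0.09 − 0.8)/(1.15 − 0.8) = 0.2900/0.3500 = 0.8286
Terminal stock prices: S_uuu = 190.1, S_uud = 132.2, S_udd = 92, S_ddd = 64
Terminal payoffs (K − S): max(-70.11, 0) = 0, max(-12.25, 0) = 0, max(28, 0) = 28, max(56, 0) = 56
Node uu (S = 165.3): V_uu = 1/1.09·[0.8286·0.0000 + 0.1714·0.0000] = 0.0000
Node ud (S = 115): V_ud = 1/1.09·[0.8286·0.0000 + 0.1714·28.0000] = 4.4037
Node dd (S = 80): V_dd = 1/1.09·[0.8286·28.0000 + 0.1714·56.0000] = 30.0917
Node u (S = 143.8): V_u = 1/1.09·[0.8286·0.0000 + 0.1714·4.4037] = 0.6926
Node d (S = 100): V_d = 1/1.09·[0.8286·4.4037 + 0.1714·30.0917] = 8.0801
Node 0 (S = 125): V_0 = 1/1.09·[0.8286·0.6926 + 0.1714·8.0801] = 1.7973

$1.80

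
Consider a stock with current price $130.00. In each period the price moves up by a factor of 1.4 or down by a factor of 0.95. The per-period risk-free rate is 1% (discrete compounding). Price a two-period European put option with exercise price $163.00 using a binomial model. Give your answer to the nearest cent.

Risk-neutral probability p = (1 + 0.01 − 0.95)/(1.4 − 0.95) = 0.0600/0.4500 = 0.1333
Terminal stock prices: S_uu = 254.8, S_ud = 172.9, S_dd = 117.3
Terminal payoffs (K − S): max(-91.8, 0) = 0, max(-9.9, 0) = 0, max(45.67, 0) = 45.67
Node u (S = 182): V_u = 1/1.01·[0.1333·0.0000 + 0.8667·0.0000] = 0.0000
Node d (S = 123.5): V_d = 1/1.01·[0.1333·0.0000 + 0.8667·45.6750] = 39.1931
Node 0 (S = 130): V_0 = 1/1.01·[0.1333·0.0000 + 0.8667·39.1931] = 33.6310

$33.63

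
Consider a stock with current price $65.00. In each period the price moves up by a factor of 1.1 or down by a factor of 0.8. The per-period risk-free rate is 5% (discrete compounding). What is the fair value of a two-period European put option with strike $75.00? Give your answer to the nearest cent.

$5.33

Risk-neutral probability p = (1 + 0.05 − 0.8)/(1.1 − 0.8) = 0.2500/0.3000 = 0.8333
Terminal stock prices: S_uu = 78.65, S_ud = 57.2, S_dd = 41.6
Terminal payoffs (K − S): max(-3.65, 0) = 0, max(17.8, 0) = 17.8, max(33.4, 0) = 33.4
Node u (S = 71.5): V_u = 1/1.05·[0.8333·0.0000 + 0.1667·17.8000] = 2.8254
Node d (S = 52): V_d = 1/1.05·[0.8333·17.8000 + 0.1667·33.4000] = 19.4286
Node 0 (S = 65): V_0 = 1/1.05·[0.8333·2.8254 + 0.1667·19.4286] = 5.3263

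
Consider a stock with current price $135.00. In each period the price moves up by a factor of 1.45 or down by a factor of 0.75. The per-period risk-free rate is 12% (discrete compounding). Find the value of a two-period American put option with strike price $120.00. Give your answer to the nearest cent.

$7.89

Risk-neutral probability p = (1 + 0.12 − 0.75)/(1.45 − 0.75) = 0.3700/0.7000 = 0.5286
Terminal stock prices: S_uu = 283.8, S_ud = 146.8, S_dd = 75.94
Terminal payoffs (K − S): max(-163.8, 0) = 0, max(-26.81, 0) = 0, max(44.06, 0) = 44.06
Node u (S = 195.8): continuation = 1/1.12·[0.5286·0.0000 + 0.4714·0.0000] = 0.0000; exercise value = 0.0000 ≤ continuation, so V_u = 0.0000
Node d (S = 101.2): continuation = 1/1.12·[0.5286·0.0000 + 0.4714·44.0625] = 18.5467; exercise value = 18.7500 > continuation, so V_d = 18.7500 (exercise)
Node 0 (S = 135): continuation = 1/1.12·[0.5286·0.0000 + 0.4714·18.7500] = 7.8922; exercise value = 0.0000 ≤ continuation, so V_0 = 7.8922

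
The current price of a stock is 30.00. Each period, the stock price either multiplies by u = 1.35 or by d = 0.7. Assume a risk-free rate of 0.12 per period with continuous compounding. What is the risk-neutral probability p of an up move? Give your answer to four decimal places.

p = 0.6577

Risk-neutral probability p = (e^0.12 − 0.7)/(1.35 − 0.7) = 0.4275/0.6500 = 0.6577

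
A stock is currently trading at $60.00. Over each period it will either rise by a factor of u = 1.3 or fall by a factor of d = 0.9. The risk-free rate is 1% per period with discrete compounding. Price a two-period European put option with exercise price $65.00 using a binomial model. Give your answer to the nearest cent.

Risk-neutral probability p = (1 + 0.01 − 0.9)/(1.3 − 0.9) = 0.1100/0.4000 = 0.2750
Terminal stock prices: S_uu = 101.4, S_ud = 70.2, S_dd = 48.6
Terminal payoffs (K − S): max(-36.4, 0) = 0, max(-5.2, 0) = 0, max(16.4, 0) = 16.4
Node u (S = 78): V_u = 1/1.01·[0.2750·0.0000 + 0.7250·0.0000] = 0.0000
Node d (S = 54): V_d = 1/1.01·[0.2750·0.0000 + 0.7250·16.4000] = 11.7723
Node 0 (S = 60): V_0 = 1/1.01·[0.2750·0.0000 + 0.7250·11.7723] = 8.4504

$8.45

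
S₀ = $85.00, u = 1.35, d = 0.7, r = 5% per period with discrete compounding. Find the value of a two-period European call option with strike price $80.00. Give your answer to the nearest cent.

$19.85

Risk-neutral probability p = (1 + 0.05 − 0.7)/(1.35 − 0.7) = 0.3500/0.6500 = 0.5385
Terminal stock prices: S_uu = 154.9, S_ud = 80.33, S_dd = 41.65
Terminal payoffs (S − K): max(74.91, 0) = 74.91, max(0.325, 0) = 0.325, max(-38.35, 0) = 0
Node u (S = 114.8): V_u = 1/1.05·[0.5385·74.9125 + 0.4615·0.3250] = 38.5595
Node d (S = 59.5): V_d = 1/1.05·[0.5385·0.3250 + 0.4615·0.0000] = 0.1667
Node 0 (S = 85): V_0 = 1/1.05·[0.5385·38.5595 + 0.4615·0.1667] = 19.8474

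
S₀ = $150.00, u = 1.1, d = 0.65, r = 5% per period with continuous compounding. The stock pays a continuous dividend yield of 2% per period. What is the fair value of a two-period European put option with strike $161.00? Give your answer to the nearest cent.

$14.82

Per-period risk-free factor R = e^0.05 = 1.0513; dividend-adjusted growth = e^(0.05−0.02) = 1.0305.
Risk-neutral probability p = (1.0305 − 0.65)/(1.1 − 0.65) = 0.3805/0.4500 = 0.8455
Terminal stock prices: S_uu = 181.5, S_ud = 107.2, S_dd = 63.38
Terminal payoffs (K − S): max(-20.5, 0) = 0, max(53.75, 0) = 53.75, max(97.62, 0) = 97.62
Node u (S = 165): V_u = e^(−0.05)·[0.8455·0.0000 + 0.1545·53.7500] = 7.9017
Node d (S = 97.5): V_d = e^(−0.05)·[0.8455·53.7500 + 0.1545·97.6250] = 57.5786
Node 0 (S = 150): V_0 = e^(−0.05)·[0.8455·7.9017 + 0.1545·57.5786] = 14.8192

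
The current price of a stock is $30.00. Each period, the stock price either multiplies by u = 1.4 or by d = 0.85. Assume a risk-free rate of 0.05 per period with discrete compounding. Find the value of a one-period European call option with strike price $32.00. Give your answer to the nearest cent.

Risk-neutral probability p = (1 + 0.05 − 0.85)/(1.4 − 0.85) = 0.2000/0.5500 = 0.3636
Terminal stock prices: S_u = 42, S_d = 25.5
Terminal payoffs (S − K): max(10, 0) = 10, max(-6.5, 0) = 0
Node 0 (S = 30): V_0 = 1/1.05·[0.3636·10.0000 + 0.6364·0.0000] = 3.4632

$3.46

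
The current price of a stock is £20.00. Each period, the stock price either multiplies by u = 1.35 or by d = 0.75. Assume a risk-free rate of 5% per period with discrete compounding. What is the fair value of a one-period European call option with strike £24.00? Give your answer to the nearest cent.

£1.43

Risk-neutral probability p = (1 + 0.05 − 0.75)/(1.35 − 0.75) = 0.3000/0.6000 = 0.5000
Terminal stock prices: S_u = 27, S_d = 15
Terminal payoffs (S − K): max(3, 0) = 3, max(-9, 0) = 0
Node 0 (S = 20): V_0 = 1/1.05·[0.5000·3.0000 + 0.5000·0.0000] = 1.4286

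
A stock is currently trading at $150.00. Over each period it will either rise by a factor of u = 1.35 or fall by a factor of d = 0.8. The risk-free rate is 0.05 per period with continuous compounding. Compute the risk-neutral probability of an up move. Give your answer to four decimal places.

p = 0.4569

Risk-neutral probability p = (e^0.05 − 0.8)/(1.35 − 0.8) = 0.2513/0.5500 = 0.4569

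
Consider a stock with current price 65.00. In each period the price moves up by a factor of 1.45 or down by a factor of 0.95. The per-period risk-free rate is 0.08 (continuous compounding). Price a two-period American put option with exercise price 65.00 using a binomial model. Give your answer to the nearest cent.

Risk-neutral probability p = (e^0.08 − 0.95)/(1.45 − 0.95) = 0.1333/0.5000 = 0.2666
Terminal stock prices: S_uu = 136.7, S_ud = 89.54, S_dd = 58.66
Terminal payoffs (K − S): max(-71.66, 0) = 0, max(-24.54, 0) = 0, max(6.337, 0) = 6.337
Node u (S = 94.25): continuation = e^(−0.08)·[0.2666·0.0000 + 0.7334·0.0000] = 0.0000; exercise value = 0.0000 ≤ continuation, so V_u = 0.0000
Node d (S = 61.75): continuation = e^(−0.08)·[0.2666·0.0000 + 0.7334·6.3375] = 4.2907; exercise value = 3.2500 ≤ continuation, so V_d = 4.2907
Node 0 (S = 65): continuation = e^(−0.08)·[0.2666·0.0000 + 0.7334·4.2907] = 2.9050; exercise value = 0.0000 ≤ continuation, so V_0 = 2.9050

2.90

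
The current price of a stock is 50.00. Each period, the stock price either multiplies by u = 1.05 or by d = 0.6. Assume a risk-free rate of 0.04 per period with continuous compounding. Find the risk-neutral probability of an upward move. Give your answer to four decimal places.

Risk-neutral probability p = (e^0.04 − 0.6)/(1.05 − 0.6) = 0.4408/0.4500 = 0.9796

p = 0.9796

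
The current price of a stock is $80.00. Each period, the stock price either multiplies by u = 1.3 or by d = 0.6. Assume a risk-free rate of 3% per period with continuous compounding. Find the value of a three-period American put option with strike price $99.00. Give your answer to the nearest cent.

Risk-neutral probability p = (e^0.03 − 0.6)/(1.3 − 0.6) = 0.4305/0.7000 = 0.6149
Terminal stock prices: S_uuu = 175.8, S_uud = 81.12, S_udd = 37.44, S_ddd = 17.28
Terminal payoffs (K − S): max(-76.76, 0) = 0, max(17.88, 0) = 17.88, max(61.56, 0) = 61.56, max(81.72, 0) = 81.72
Node uu (S = 135.2): continuation = e^(−0.03)·[0.6149·0.0000 + 0.3851·17.8800] = 6.6815; exercise value = 0.0000 ≤ continuation, so V_uu = 6.6815
Node ud (S = 62.4): continuation = e^(−0.03)·[0.6149·17.8800 + 0.3851·61.5600] = 33.6741; exercise value = 36.6000 > continuation, so V_ud = 36.6000 (exercise)
Node dd (S = 28.8): continuation = e^(−0.03)·[0.6149·61.5600 + 0.3851·81.7200] = 67.2741; exercise value = 70.2000 > continuation, so V_dd = 70.2000 (exercise)
Node u (S = 104): continuation = e^(−0.03)·[0.6149·6.6815 + 0.3851·36.6000] = 17.6641; exercise value = 0.0000 ≤ continuation, so V_u = 17.6641
Node d (S = 48): continuation = e^(−0.03)·[0.6149·36.6000 + 0.3851·70.2000] = 48.0741; exercise value = 51.0000 > continuation, so V_d = 51.0000 (exercise)
Node 0 (S = 80): continuation = e^(−0.03)·[0.6149·17.6641 + 0.3851·51.0000] = 29.5992; exercise value = 19.0000 ≤ continuation, so V_0 = 29.5992

$29.60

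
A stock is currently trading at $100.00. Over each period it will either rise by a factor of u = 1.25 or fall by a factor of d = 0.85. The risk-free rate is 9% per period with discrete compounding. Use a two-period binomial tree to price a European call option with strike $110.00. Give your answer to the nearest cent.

$14.01

Risk-neutral probability p = (1 + 0.09 − 0.85)/(1.25 − 0.85) = 0.2400/0.4000 = 0.6000
Terminal stock prices: S_uu = 156.2, S_ud = 106.2, S_dd = 72.25
Terminal payoffs (S − K): max(46.25, 0) = 46.25, max(-3.75, 0) = 0, max(-37.75, 0) = 0
Node u (S = 125): V_u = 1/1.09·[0.6000·46.2500 + 0.4000·0.0000] = 25.4587
Node d (S = 85): V_d = 1/1.09·[0.6000·0.0000 + 0.4000·0.0000] = 0.0000
Node 0 (S = 100): V_0 = 1/1.09·[0.6000·25.4587 + 0.4000·0.0000] = 14.0140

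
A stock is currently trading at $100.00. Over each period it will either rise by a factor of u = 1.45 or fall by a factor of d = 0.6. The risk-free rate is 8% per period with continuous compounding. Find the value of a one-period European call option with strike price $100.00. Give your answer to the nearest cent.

$23.62

Risk-neutral probability p = (e^0.08 − 0.6)/(1.45 − 0.6) = 0.4833/0.8500 = 0.5686
Terminal stock prices: S_u = 145, S_d = 60
Terminal payoffs (S − K): max(45, 0) = 45, max(-40, 0) = 0
Node 0 (S = 100): V_0 = e^(−0.08)·[0.5686·45.0000 + 0.4314·0.0000] = 23.6187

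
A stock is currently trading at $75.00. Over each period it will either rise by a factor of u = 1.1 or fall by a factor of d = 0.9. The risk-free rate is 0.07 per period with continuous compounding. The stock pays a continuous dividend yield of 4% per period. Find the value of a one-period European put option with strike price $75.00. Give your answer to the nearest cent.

$2.43

Per-period risk-free factor R = e^0.07 = 1.0725; dividend-adjusted growth = e^(0.07−0.04) = 1.0305.
Risk-neutral probability p = (1.0305 − 0.9)/(1.1 − 0.9) = 0.1305/0.2000 = 0.6523
Terminal stock prices: S_u = 82.5, S_d = 67.5
Terminal payoffs (K − S): max(-7.5, 0) = 0, max(7.5, 0) = 7.5
Node 0 (S = 75): V_0 = e^(−0.07)·[0.6523·0.0000 + 0.3477·7.5000] = 2.4316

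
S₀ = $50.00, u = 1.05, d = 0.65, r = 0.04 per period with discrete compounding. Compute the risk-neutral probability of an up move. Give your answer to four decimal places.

p = 0.9750

Risk-neutral probability p = (1 + 0.04 − 0.65)/(1.05 − 0.65) = 0.3900/0.4000 = 0.9750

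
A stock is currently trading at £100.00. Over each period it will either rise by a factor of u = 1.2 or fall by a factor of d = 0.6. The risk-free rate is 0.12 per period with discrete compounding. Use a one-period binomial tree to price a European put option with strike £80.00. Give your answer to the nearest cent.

Risk-neutral probability p = (1 + 0.12 − 0.6)/(1.2 − 0.6) = 0.5200/0.6000 = 0.8667
Terminal stock prices: S_u = 120, S_d = 60
Terminal payoffs (K − S): max(-40, 0) = 0, max(20, 0) = 20
Node 0 (S = 100): V_0 = 1/1.12·[0.8667·0.0000 + 0.1333·20.0000] = 2.3810

£2.38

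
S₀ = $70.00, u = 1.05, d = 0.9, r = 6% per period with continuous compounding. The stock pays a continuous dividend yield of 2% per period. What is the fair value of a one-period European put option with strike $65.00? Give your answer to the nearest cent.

$0.12

Per-period risk-free factor R = e^0.06 = 1.0618; dividend-adjusted growth = e^(0.06−0.02) = 1.0408.
Risk-neutral probability p = (1.0408 − 0.9)/(1.05 − 0.9) = 0.1408/0.1500 = 0.9387
Terminal stock prices: S_u = 73.5, S_d = 63
Terminal payoffs (K − S): max(-8.5, 0) = 0, max(2, 0) = 2
Node 0 (S = 70): V_0 = e^(−0.06)·[0.9387·0.0000 + 0.0613·2.0000] = 0.1154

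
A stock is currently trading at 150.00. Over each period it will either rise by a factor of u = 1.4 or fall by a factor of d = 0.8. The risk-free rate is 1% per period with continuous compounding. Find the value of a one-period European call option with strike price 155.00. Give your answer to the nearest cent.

19.06

Risk-neutral probability p = (e^0.01 − 0.8)/(1.4 − 0.8) = 0.2101/0.6000 = 0.3501
Terminal stock prices: S_u = 210, S_d = 120
Terminal payoffs (S − K): max(55, 0) = 55, max(-35, 0) = 0
Node 0 (S = 150): V_0 = e^(−0.01)·[0.3501·55.0000 + 0.6499·0.0000] = 19.0630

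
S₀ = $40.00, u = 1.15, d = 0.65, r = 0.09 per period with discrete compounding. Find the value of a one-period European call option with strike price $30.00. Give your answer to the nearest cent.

Risk-neutral probability p = (1 + 0.09 − 0.65)/(1.15 − 0.65) = 0.4400/0.5000 = 0.8800
Terminal stock prices: S_u = 46, S_d = 26
Terminal payoffs (S − K): max(16, 0) = 16, max(-4, 0) = 0
Node 0 (S = 40): V_0 = 1/1.09·[0.8800·16.0000 + 0.1200·0.0000] = 12.9174

$12.92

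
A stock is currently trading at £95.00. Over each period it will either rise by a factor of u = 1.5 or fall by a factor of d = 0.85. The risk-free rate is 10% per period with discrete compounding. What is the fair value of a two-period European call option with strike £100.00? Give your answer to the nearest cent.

Risk-neutral probability p = (1 + 0.1 − 0.85)/(1.5 − 0.85) = 0.2500/0.6500 = 0.3846
Terminal stock prices: S_uu = 213.8, S_ud = 121.1, S_dd = 68.64
Terminal payoffs (S − K): max(113.8, 0) = 113.8, max(21.12, 0) = 21.12, max(-31.36, 0) = 0
Node u (S = 142.5): V_u = 1/1.1·[0.3846·113.7500 + 0.6154·21.1250] = 51.5909
Node d (S = 80.75): V_d = 1/1.1·[0.3846·21.1250 + 0.6154·0.0000] = 7.3864
Node 0 (S = 95): V_0 = 1/1.1·[0.3846·51.5909 + 0.6154·7.3864] = 22.1710

£22.17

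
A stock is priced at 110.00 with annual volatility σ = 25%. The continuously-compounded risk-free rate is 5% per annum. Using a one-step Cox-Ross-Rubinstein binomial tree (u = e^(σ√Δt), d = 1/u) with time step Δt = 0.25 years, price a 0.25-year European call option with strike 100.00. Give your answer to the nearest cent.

CRR parameters: u = e^(σ√Δt) = e^(0.25·√0.25) = 1.1331, d = 1/u = 0.8825
Per-period rate: rΔt = 0.05·0.25 = 0.0125, so R = e^0.0125 = 1.0126
Risk-neutral probability p = (e^0.0125 − 0.8825)/(1.1331 − 0.8825) = 0.1301/0.2507 = 0.5190
Terminal stock prices: S_u = 124.6, S_d = 97.07
Terminal payoffs (S − K): max(24.65, 0) = 24.65, max(-2.925, 0) = 0
Node 0 (S = 110): V_0 = e^(−0.0125)·[0.5190·24.6463 + 0.4810·0.0000] = 12.6319

12.63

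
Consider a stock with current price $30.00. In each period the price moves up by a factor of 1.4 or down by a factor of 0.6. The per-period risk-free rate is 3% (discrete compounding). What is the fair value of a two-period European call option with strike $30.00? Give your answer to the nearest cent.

$7.84

Risk-neutral probability p = (1 + 0.03 − 0.6)/(1.4 − 0.6) = 0.4300/0.8000 = 0.5375
Terminal stock prices: S_uu = 58.8, S_ud = 25.2, S_dd = 10.8
Terminal payoffs (S − K): max(28.8, 0) = 28.8, max(-4.8, 0) = 0, max(-19.2, 0) = 0
Node u (S = 42): V_u = 1/1.03·[0.5375·28.8000 + 0.4625·0.0000] = 15.0291
Node d (S = 18): V_d = 1/1.03·[0.5375·0.0000 + 0.4625·0.0000] = 0.0000
Node 0 (S = 30): V_0 = 1/1.03·[0.5375·15.0291 + 0.4625·0.0000] = 7.8429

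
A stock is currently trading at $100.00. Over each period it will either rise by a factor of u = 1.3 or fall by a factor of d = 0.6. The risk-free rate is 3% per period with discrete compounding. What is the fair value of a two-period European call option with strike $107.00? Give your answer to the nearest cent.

Risk-neutral probability p = (1 + 0.03 − 0.6)/(1.3 − 0.6) = 0.4300/0.7000 = 0.6143
Terminal stock prices: S_uu = 169, S_ud = 78, S_dd = 36
Terminal payoffs (S − K): max(62, 0) = 62, max(-29, 0) = 0, max(-71, 0) = 0
Node u (S = 130): V_u = 1/1.03·[0.6143·62.0000 + 0.3857·0.0000] = 36.9764
Node d (S = 60): V_d = 1/1.03·[0.6143·0.0000 + 0.3857·0.0000] = 0.0000
Node 0 (S = 100): V_0 = 1/1.03·[0.6143·36.9764 + 0.3857·0.0000] = 22.0525

$22.05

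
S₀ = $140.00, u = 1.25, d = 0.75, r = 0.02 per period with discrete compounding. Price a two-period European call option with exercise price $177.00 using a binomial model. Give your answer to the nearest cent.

Risk-neutral probability p = (1 + 0.02 − 0.75)/(1.25 − 0.75) = 0.2700/0.5000 = 0.5400
Terminal stock prices: S_uu = 218.8, S_ud = 131.2, S_dd = 78.75
Terminal payoffs (S − K): max(41.75, 0) = 41.75, max(-45.75, 0) = 0, max(-98.25, 0) = 0
Node u (S = 175): V_u = 1/1.02·[0.5400·41.7500 + 0.4600·0.0000] = 22.1029
Node d (S = 105): V_d = 1/1.02·[0.5400·0.0000 + 0.4600·0.0000] = 0.0000
Node 0 (S = 140): V_0 = 1/1.02·[0.5400·22.1029 + 0.4600·0.0000] = 11.7016

$11.70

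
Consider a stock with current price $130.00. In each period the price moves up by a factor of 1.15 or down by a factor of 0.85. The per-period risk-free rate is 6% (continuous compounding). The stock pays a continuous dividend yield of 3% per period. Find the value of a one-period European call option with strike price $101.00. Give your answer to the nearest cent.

$31.04

Per-period risk-free factor R = e^0.06 = 1.0618; dividend-adjusted growth = e^(0.06−0.03) = 1.0305.
Risk-neutral probability p = (1.0305 − 0.85)/(1.15 − 0.85) = 0.1805/0.3000 = 0.6015
Terminal stock prices: S_u = 149.5, S_d = 110.5
Terminal payoffs (S − K): max(48.5, 0) = 48.5, max(9.5, 0) = 9.5
Node 0 (S = 130): V_0 = e^(−0.06)·[0.6015·48.5000 + 0.3985·9.5000] = 31.0397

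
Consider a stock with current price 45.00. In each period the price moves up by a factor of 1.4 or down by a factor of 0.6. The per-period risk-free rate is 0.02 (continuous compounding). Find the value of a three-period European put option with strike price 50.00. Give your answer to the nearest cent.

13.20

Risk-neutral probability p = (e^0.02 − 0.6)/(1.4 − 0.6) = 0.4202/0.8000 = 0.5253
Terminal stock prices: S_uuu = 123.5, S_uud = 52.92, S_udd = 22.68, S_ddd = 9.72
Terminal payoffs (K − S): max(-73.48, 0) = 0, max(-2.92, 0) = 0, max(27.32, 0) = 27.32, max(40.28, 0) = 40.28
Node uu (S = 88.2): V_uu = e^(−0.02)·[0.5253·0.0000 + 0.4747·0.0000] = 0.0000
Node ud (S = 37.8): V_ud = e^(−0.02)·[0.5253·0.0000 + 0.4747·27.3200] = 12.7133
Node dd (S = 16.2): V_dd = e^(−0.02)·[0.5253·27.3200 + 0.4747·40.2800] = 32.8099
Node u (S = 63): V_u = e^(−0.02)·[0.5253·0.0000 + 0.4747·12.7133] = 5.9161
Node d (S = 27): V_d = e^(−0.02)·[0.5253·12.7133 + 0.4747·32.8099] = 21.8135
Node 0 (S = 45): V_0 = e^(−0.02)·[0.5253·5.9161 + 0.4747·21.8135] = 13.1968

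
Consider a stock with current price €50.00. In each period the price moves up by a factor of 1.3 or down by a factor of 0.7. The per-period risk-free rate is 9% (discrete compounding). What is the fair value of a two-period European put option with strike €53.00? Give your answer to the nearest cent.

Risk-neutral probability p = (1 + 0.09 − 0.7)/(1.3 − 0.7) = 0.3900/0.6000 = 0.6500
Terminal stock prices: S_uu = 84.5, S_ud = 45.5, S_dd = 24.5
Terminal payoffs (K − S): max(-31.5, 0) = 0, max(7.5, 0) = 7.5, max(28.5, 0) = 28.5
Node u (S = 65): V_u = 1/1.09·[0.6500·0.0000 + 0.3500·7.5000] = 2.4083
Node d (S = 35): V_d = 1/1.09·[0.6500·7.5000 + 0.3500·28.5000] = 13.6239
Node 0 (S = 50): V_0 = 1/1.09·[0.6500·2.4083 + 0.3500·13.6239] = 5.8107

€5.81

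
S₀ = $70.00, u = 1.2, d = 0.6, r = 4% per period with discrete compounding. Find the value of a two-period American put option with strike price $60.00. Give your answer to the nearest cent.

$6.35

Risk-neutral probability p = (1 + 0.04 − 0.6)/(1.2 − 0.6) = 0.4400/0.6000 = 0.7333
Terminal stock prices: S_uu = 100.8, S_ud = 50.4, S_dd = 25.2
Terminal payoffs (K − S): max(-40.8, 0) = 0, max(9.6, 0) = 9.6, max(34.8, 0) = 34.8
Node u (S = 84): continuation = 1/1.04·[0.7333·0.0000 + 0.2667·9.6000] = 2.4615; exercise value = 0.0000 ≤ continuation, so V_u = 2.4615
Node d (S = 42): continuation = 1/1.04·[0.7333·9.6000 + 0.2667·34.8000] = 15.6923; exercise value = 18.0000 > continuation, so V_d = 18.0000 (exercise)
Node 0 (S = 70): continuation = 1/1.04·[0.7333·2.4615 + 0.2667·18.0000] = 6.3511; exercise value = 0.0000 ≤ continuation, so V_0 = 6.3511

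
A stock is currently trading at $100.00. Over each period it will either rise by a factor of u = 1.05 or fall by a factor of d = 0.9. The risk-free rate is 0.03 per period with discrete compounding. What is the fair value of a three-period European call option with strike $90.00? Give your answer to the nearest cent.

$17.88

Risk-neutral probability p = (1 + 0.03 − 0.9)/(1.05 − 0.9) = 0.1300/0.1500 = 0.8667
Terminal stock prices: S_uuu = 115.8, S_uud = 99.23, S_udd = 85.05, S_ddd = 72.9
Terminal payoffs (S − K): max(25.76, 0) = 25.76, max(9.225, 0) = 9.225, max(-4.95, 0) = 0, max(-17.1, 0) = 0
Node uu (S = 110.2): V_uu = 1/1.03·[0.8667·25.7625 + 0.1333·9.2250] = 22.8714
Node ud (S = 94.5): V_ud = 1/1.03·[0.8667·9.2250 + 0.1333·0.0000] = 7.7621
Node dd (S = 81): V_dd = 1/1.03·[0.8667·0.0000 + 0.1333·0.0000] = 0.0000
Node u (S = 105): V_u = 1/1.03·[0.8667·22.8714 + 0.1333·7.7621] = 20.2493
Node d (S = 90): V_d = 1/1.03·[0.8667·7.7621 + 0.1333·0.0000] = 6.5312
Node 0 (S = 100): V_0 = 1/1.03·[0.8667·20.2493 + 0.1333·6.5312] = 17.8837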